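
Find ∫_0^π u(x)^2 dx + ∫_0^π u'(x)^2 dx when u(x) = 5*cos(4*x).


||u||_{H^1(0,π)}^2 = 425*π/2

u'(x) = -20*sin(4*x).
Expand u² and (u')² and integrate term by term on (0, π), using: for integers n ≥ 1, ∫_0^π sin²(nx) dx = ∫_0^π cos²(nx) dx = π/2; for n ≠ n', ∫_0^π sin(nx)sin(n'x) dx = ∫_0^π cos(nx)cos(n'x) dx = 0; and by product-to-sum, ∫_0^π sin(nx)cos(n'x) dx = ½∫_0^π [sin((n+n')x) + sin((n−n')x)] dx, which is 0 when n+n' is even and 2n/(n²−n'²) when n+n' is odd (it need not vanish on (0, π)).
  u² squared terms: (5)²·∫cos(4x)² dx = 25·π/2 = 25*π/2.
  So ∫_0^π u² dx = 25*π/2.
  (u')² squared terms: (-20)²·∫sin(4x)² dx = 400·π/2 = 200*π.
  So ∫_0^π (u')² dx = 200*π.
||u||_{H^1}^2 = (25*π/2) + (200*π) = 425*π/2.


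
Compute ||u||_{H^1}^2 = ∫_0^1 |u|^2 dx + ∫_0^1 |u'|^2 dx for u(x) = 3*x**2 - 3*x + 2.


||u||_{H^1}^2 = 53/10

The H^1 norm (squared) on an interval (0, L) is
  ||u||_{H^1}^2 = ∫_0^L u(x)^2 dx + ∫_0^L u'(x)^2 dx.
Compute u'(x) = 6*x - 3.
Then u(x)^2 = 9*x**4 - 18*x**3 + 21*x**2 - 12*x + 4 and u'(x)^2 = 36*x**2 - 36*x + 9.
Integrate each monomial from 0 to 1 using ∫_0^1 c·x^n dx = c·1^(n+1)/(n+1):
  ∫_0^1 u(x)^2 dx = ∫_0^1 (9*x^4 - 18*x^3 + 21*x^2 - 12*x + 4) dx. Term by term:
    ∫_0^1 9*x^4 dx = 9/5;  ∫_0^1 -18*x^3 dx = -9/2;  ∫_0^1 21*x^2 dx = 7;
    ∫_0^1 -12*x dx = -6;  ∫_0^1 4 dx = 4.
  Sum: 9/5 − 9/2 + 7 − 6 + 4 = 23/10.
  ∫_0^1 u'(x)^2 dx = ∫_0^1 (36*x^2 - 36*x + 9) dx. Term by term:
    ∫_0^1 36*x^2 dx = 12;  ∫_0^1 -36*x dx = -18;  ∫_0^1 9 dx = 9.
  Sum: 12 − 18 + 9 = 3.
Adding: ||u||_{H^1}^2 = 23/10 + 3 = 53/10.


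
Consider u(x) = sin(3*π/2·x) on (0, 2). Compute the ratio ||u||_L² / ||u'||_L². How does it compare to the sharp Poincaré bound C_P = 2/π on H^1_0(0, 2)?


||u||_L² / ||u'||_L² = 2/(3*π) < C_P = 2/π.

u(x) = sin(3*π/2·x), so u'(x) = 3*π*cos(3*π*x/2)/2.
Writing u(x) = A·sin(kπx/L) with A = 1 and k = 3, use ∫_0^L sin²(kπx/L) dx = L/2 and ∫_0^L cos²(kπx/L) dx = L/2.
u² = 1·sin²(3*π/2·x) and (u')² = 9*π^2/4·cos²(3*π/2·x), and each of sin², cos² integrates to L/2 = 1 over (0, 2).
∫_0^2 u² dx = 1, so ||u||_L² = 1.
∫_0^2 (u')² dx = 9*π^2/4, so ||u'||_L² = 3*π/2.
Ratio ||u||_L² / ||u'||_L² = 2/(3*π).
Sharp Poincaré constant on H^1_0(0, 2) is C_P = L/π = 2/π, achieved by sin(π/2·x).
This is the k = 3 harmonic; the ratio L/(kπ) is strictly less than C_P = L/π, consistent with the sharp inequality ||u||_L² ≤ C_P ||u'||_L².


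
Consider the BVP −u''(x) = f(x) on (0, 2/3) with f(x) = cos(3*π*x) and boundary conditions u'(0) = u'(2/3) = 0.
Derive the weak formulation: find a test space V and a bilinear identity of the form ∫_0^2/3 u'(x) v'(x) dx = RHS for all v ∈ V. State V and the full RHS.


V = H^1(0, 2/3) (no boundary constraint on v; u is determined up to an additive constant); weak form: ∫_0^2/3 u'v' dx = ∫_0^2/3 (cos(3*π*x)) v dx for all v ∈ V.

Multiply both sides by a test function v and integrate from 0 to 2/3:
  ∫_0^2/3 −u''(x) v(x) dx = ∫_0^2/3 f(x) v(x) dx.
Integrate the LHS by parts once:
  ∫_0^2/3 −u'' v dx = −[u'(x) v(x)]_0^2/3 + ∫_0^2/3 u'(x) v'(x) dx.
Thus ∫_0^2/3 u'(x) v'(x) dx = ∫_0^2/3 f(x) v(x) dx + [u'(x) v(x)]_0^2/3.
Choose V so that boundary terms are either known or forced to vanish.
u has homogeneous Neumann: u'(0) = u'(2/3) = 0. So [u' v]_0^2/3 = 0·v(2/3) − 0·v(0) = 0 for any v; take V = H^1(0, 2/3).
Weak formulation: find u (satisfying any essential BC) such that ∫_0^2/3 u'(x) v'(x) dx = ∫_0^2/3 f v dx for all v ∈ V (homogeneous Neumann, so boundary terms vanish).
Substituting f(x) = cos(3*π*x), the right-hand side is ∫_0^2/3 (cos(3*π*x)) v dx.
Compatibility check (pure Neumann): taking v ≡ 1 ∈ V gives 0 = ∫_0^2/3 f dx + (0) − (0), i.e. ∫_0^2/3 f dx must equal u'(0) − u'(2/3) = 0. Indeed ∫_0^2/3 (cos(3*π*x)) dx = 0, so the data are compatible. The solution is then unique only up to an additive constant (fix it e.g. by requiring ∫_0^2/3 u dx = 0).


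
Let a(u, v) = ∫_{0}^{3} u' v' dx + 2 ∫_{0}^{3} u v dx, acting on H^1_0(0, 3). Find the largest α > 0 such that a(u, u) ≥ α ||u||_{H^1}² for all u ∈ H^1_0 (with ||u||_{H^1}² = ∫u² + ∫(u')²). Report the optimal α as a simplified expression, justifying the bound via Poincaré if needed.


α = 1

Coercivity of a(·,·) on H^1_0(0, 3) means a(u, u) ≥ α ||u||_{H^1}² for every u ∈ H^1_0.
The interval has length L = 3, and Poincaré/coercivity depend only on L. Here a(u, u) = ∫(u')² + (2)·∫u².
Here c = 2 ≥ 1, so a(u,u) = ∫(u')² + c∫u² ≥ ∫(u')² + ∫u² = ||u||_{H^1}², i.e. α = 1 works. No larger α is possible: a(u,u) ≥ α||u||_{H^1}² means (1−α)∫(u')² ≥ (α−c)∫u², and for the modes u_n = sin(nπ(x−x₀)/L) (x₀ the left endpoint) one has ∫u_n²/∫(u_n')² = (L/(nπ))² → 0, so a(u_n,u_n)/||u_n||_{H^1}² → 1. Hence the optimal constant is α = 1.
Therefore α = 1.


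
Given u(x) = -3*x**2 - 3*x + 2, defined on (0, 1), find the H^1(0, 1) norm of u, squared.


||u||_{H^1}^2 = 423/10

The H^1 norm (squared) on an interval (0, L) is
  ||u||_{H^1}^2 = ∫_0^L u(x)^2 dx + ∫_0^L u'(x)^2 dx.
Compute u'(x) = -6*x - 3.
Then u(x)^2 = 9*x**4 + 18*x**3 - 3*x**2 - 12*x + 4 and u'(x)^2 = 36*x**2 + 36*x + 9.
Integrate each monomial from 0 to 1 using ∫_0^1 c·x^n dx = c·1^(n+1)/(n+1):
  ∫_0^1 u(x)^2 dx = ∫_0^1 (9*x^4 + 18*x^3 - 3*x^2 - 12*x + 4) dx. Term by term:
    ∫_0^1 9*x^4 dx = 9/5;  ∫_0^1 18*x^3 dx = 9/2;  ∫_0^1 -3*x^2 dx = -1;
    ∫_0^1 -12*x dx = -6;  ∫_0^1 4 dx = 4.
  Sum: 9/5 + 9/2 − 1 − 6 + 4 = 33/10.
  ∫_0^1 u'(x)^2 dx = ∫_0^1 (36*x^2 + 36*x + 9) dx. Term by term:
    ∫_0^1 36*x^2 dx = 12;  ∫_0^1 36*x dx = 18;  ∫_0^1 9 dx = 9.
  Sum: 12 + 18 + 9 = 39.
Adding: ||u||_{H^1}^2 = 33/10 + 39 = 423/10.


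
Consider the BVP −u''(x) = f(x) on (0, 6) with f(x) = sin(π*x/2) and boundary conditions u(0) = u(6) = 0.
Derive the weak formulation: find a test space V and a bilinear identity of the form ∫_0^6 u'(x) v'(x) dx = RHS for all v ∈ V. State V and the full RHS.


V = H^1_0(0, 6) (so v(0) = v(6) = 0); weak form: ∫_0^6 u'v' dx = ∫_0^6 (sin(π*x/2)) v dx for all v ∈ V.

Multiply both sides by a test function v and integrate from 0 to 6:
  ∫_0^6 −u''(x) v(x) dx = ∫_0^6 f(x) v(x) dx.
Integrate the LHS by parts once:
  ∫_0^6 −u'' v dx = −[u'(x) v(x)]_0^6 + ∫_0^6 u'(x) v'(x) dx.
Thus ∫_0^6 u'(x) v'(x) dx = ∫_0^6 f(x) v(x) dx + [u'(x) v(x)]_0^6.
Choose V so that boundary terms are either known or forced to vanish.
u is Dirichlet: u(0) = u(6) = 0. Let V = H^1_0(0, 6); then v(0) = v(6) = 0, and [u' v]_0^6 = 0.
Weak formulation: find u (satisfying any essential BC) such that ∫_0^6 u'(x) v'(x) dx = ∫_0^6 f v dx for all v ∈ V.
Substituting f(x) = sin(π*x/2), the right-hand side is ∫_0^6 (sin(π*x/2)) v dx.


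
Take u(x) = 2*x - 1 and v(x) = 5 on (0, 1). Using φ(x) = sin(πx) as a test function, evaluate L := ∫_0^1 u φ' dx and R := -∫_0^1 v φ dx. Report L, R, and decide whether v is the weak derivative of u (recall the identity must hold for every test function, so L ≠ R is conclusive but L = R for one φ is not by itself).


LHS = -4/π, RHS = -10/π. No, v is not the weak derivative of u.

u(x) = 2*x - 1, classical derivative u'(x) = 2.
φ(x) = sin(πx), so φ'(x) = π*cos(π*x).
Note φ(0) = φ(1) = 0, so the boundary term u·φ vanishes.
LHS = ∫_0^1 u(x) φ'(x) dx = ∫_0^1 (2*π*x*cos(π*x) - π*cos(π*x)) dx. Term by term:
  ∫_0^1 -π*cos(π*x) dx = 0;  ∫_0^1 2*π*x*cos(π*x) dx = -4/π.
Sum: 0 − 4/π = -4/π.
So LHS = -4/π.
∫_0^1 v(x) φ(x) dx = ∫_0^1 (5*sin(π*x)) dx. Term by term:
  ∫_0^1 5*sin(π*x) dx = 10/π.
So RHS = -∫_0^1 v(x) φ(x) dx = -10/π.
LHS − RHS = 6/π ≠ 0, so the identity fails.
(For a valid weak derivative the identity must hold for EVERY test function, in particular this one. The failure shows v is NOT the weak derivative of u.)
Correct weak derivative would be u'(x) = 2.


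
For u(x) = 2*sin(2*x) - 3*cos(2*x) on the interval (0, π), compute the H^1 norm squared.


||u||_{H^1(0,π)}^2 = 65*π/2

u'(x) = 6*sin(2*x) + 4*cos(2*x).
Expand u² and (u')² and integrate term by term on (0, π), using: for integers n ≥ 1, ∫_0^π sin²(nx) dx = ∫_0^π cos²(nx) dx = π/2; for n ≠ n', ∫_0^π sin(nx)sin(n'x) dx = ∫_0^π cos(nx)cos(n'x) dx = 0; and by product-to-sum, ∫_0^π sin(nx)cos(n'x) dx = ½∫_0^π [sin((n+n')x) + sin((n−n')x)] dx, which is 0 when n+n' is even and 2n/(n²−n'²) when n+n' is odd (it need not vanish on (0, π)).
  u² squared terms: (-3)²·∫cos(2x)² dx = 9·π/2 = 9*π/2;  (2)²·∫sin(2x)² dx = 4·π/2 = 2*π.
  u² cross terms: 2·(-3)·(2)·∫cos(2x)·sin(2x) dx = -12·(0) = 0.
  So ∫_0^π u² dx = 9*π/2 + 2*π + 0 = 13*π/2.
  (u')² squared terms: (4)²·∫cos(2x)² dx = 16·π/2 = 8*π;  (6)²·∫sin(2x)² dx = 36·π/2 = 18*π.
  (u')² cross terms: 2·(4)·(6)·∫cos(2x)·sin(2x) dx = 48·(0) = 0.
  So ∫_0^π (u')² dx = 8*π + 18*π + 0 = 26*π.
||u||_{H^1}^2 = (13*π/2) + (26*π) = 65*π/2.


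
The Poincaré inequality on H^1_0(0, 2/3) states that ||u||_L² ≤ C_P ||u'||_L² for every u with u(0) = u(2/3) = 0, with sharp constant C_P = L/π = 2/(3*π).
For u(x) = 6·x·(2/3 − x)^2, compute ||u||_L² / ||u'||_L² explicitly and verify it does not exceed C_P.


||u||_L² / ||u'||_L² = sqrt(14)/21 < C_P = 2/(3*π).

u(x) = 6·x·(2/3 − x)^2, so u'(x) = 2*(x - 2/3)*(9*x - 2).
u(x) = 6·x·(2/3 − x)^2 vanishes at x = 0 and x = 2/3, so u ∈ H^1_0(0, 2/3). Differentiate via the product rule and integrate the resulting polynomials term by term.
  ∫_0^2/3 u² dx = ∫_0^2/3 (36*x^6 - 96*x^5 + 96*x^4 - 128*x^3/3 + 64*x^2/9) dx. Term by term:
    ∫_0^2/3 36*x^6 dx = 512/1701;  ∫_0^2/3 -96*x^5 dx = -1024/729;  ∫_0^2/3 96*x^4 dx = 1024/405;
    ∫_0^2/3 -128*x^3/3 dx = -512/243;  ∫_0^2/3 64*x^2/9 dx = 512/729.
  Sum: 512/1701 − 1024/729 + 1024/405 − 512/243 + 512/729 = 512/25515.
  ∫_0^2/3 (u')² dx = ∫_0^2/3 (324*x^4 - 576*x^3 + 352*x^2 - 256*x/3 + 64/9) dx. Term by term:
    ∫_0^2/3 324*x^4 dx = 128/15;  ∫_0^2/3 -576*x^3 dx = -256/9;  ∫_0^2/3 352*x^2 dx = 2816/81;
    ∫_0^2/3 -256*x/3 dx = -512/27;  ∫_0^2/3 64/9 dx = 128/27.
  Sum: 128/15 − 256/9 + 2816/81 − 512/27 + 128/27 = 256/405.
∫_0^2/3 u² dx = 512/25515, so ||u||_L² = 16*sqrt(70)/945.
∫_0^2/3 (u')² dx = 256/405, so ||u'||_L² = 16*sqrt(5)/45.
Ratio ||u||_L² / ||u'||_L² = sqrt(14)/21.
Sharp Poincaré constant on H^1_0(0, 2/3) is C_P = L/π = 2/(3*π), achieved by sin(3*π/2·x).
A polynomial bump cannot attain the sharp Poincaré constant (only the first sine eigenfunction does), so the ratio is strictly less than C_P, consistent with ||u||_L² ≤ C_P ||u'||_L².


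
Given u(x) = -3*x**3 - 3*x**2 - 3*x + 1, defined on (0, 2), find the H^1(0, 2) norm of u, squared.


||u||_{H^1}^2 = 64952/35

The H^1 norm (squared) on an interval (0, L) is
  ||u||_{H^1}^2 = ∫_0^L u(x)^2 dx + ∫_0^L u'(x)^2 dx.
Compute u'(x) = -9*x**2 - 6*x - 3.
Then u(x)^2 = 9*x**6 + 18*x**5 + 27*x**4 + 12*x**3 + 3*x**2 - 6*x + 1 and u'(x)^2 = 81*x**4 + 108*x**3 + 90*x**2 + 36*x + 9.
Integrate each monomial from 0 to 2 using ∫_0^2 c·x^n dx = c·2^(n+1)/(n+1):
  ∫_0^2 u(x)^2 dx = ∫_0^2 (9*x^6 + 18*x^5 + 27*x^4 + 12*x^3 + 3*x^2 - 6*x + 1) dx. Term by term:
    ∫_0^2 9*x^6 dx = 1152/7;  ∫_0^2 18*x^5 dx = 192;  ∫_0^2 27*x^4 dx = 864/5;
    ∫_0^2 12*x^3 dx = 48;  ∫_0^2 3*x^2 dx = 8;  ∫_0^2 -6*x dx = -12;
    ∫_0^2 1 dx = 2.
  Sum: 1152/7 + 192 + 864/5 + 48 + 8 − 12 + 2 = 20138/35.
  ∫_0^2 u'(x)^2 dx = ∫_0^2 (81*x^4 + 108*x^3 + 90*x^2 + 36*x + 9) dx. Term by term:
    ∫_0^2 81*x^4 dx = 2592/5;  ∫_0^2 108*x^3 dx = 432;  ∫_0^2 90*x^2 dx = 240;
    ∫_0^2 36*x dx = 72;  ∫_0^2 9 dx = 18.
  Sum: 2592/5 + 432 + 240 + 72 + 18 = 6402/5.
Adding: ||u||_{H^1}^2 = 20138/35 + 6402/5 = 64952/35.


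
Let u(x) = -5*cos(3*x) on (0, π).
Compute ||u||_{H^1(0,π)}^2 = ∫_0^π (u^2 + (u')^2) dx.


||u||_{H^1(0,π)}^2 = 125*π

u'(x) = 15*sin(3*x).
Expand u² and (u')² and integrate term by term on (0, π), using: for integers n ≥ 1, ∫_0^π sin²(nx) dx = ∫_0^π cos²(nx) dx = π/2; for n ≠ n', ∫_0^π sin(nx)sin(n'x) dx = ∫_0^π cos(nx)cos(n'x) dx = 0; and by product-to-sum, ∫_0^π sin(nx)cos(n'x) dx = ½∫_0^π [sin((n+n')x) + sin((n−n')x)] dx, which is 0 when n+n' is even and 2n/(n²−n'²) when n+n' is odd (it need not vanish on (0, π)).
  u² squared terms: (-5)²·∫cos(3x)² dx = 25·π/2 = 25*π/2.
  So ∫_0^π u² dx = 25*π/2.
  (u')² squared terms: (15)²·∫sin(3x)² dx = 225·π/2 = 225*π/2.
  So ∫_0^π (u')² dx = 225*π/2.
||u||_{H^1}^2 = (25*π/2) + (225*π/2) = 125*π.


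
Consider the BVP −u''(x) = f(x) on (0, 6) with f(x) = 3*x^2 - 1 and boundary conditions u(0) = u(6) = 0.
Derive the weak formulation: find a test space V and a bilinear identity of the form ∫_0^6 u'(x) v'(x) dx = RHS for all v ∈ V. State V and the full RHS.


V = H^1_0(0, 6) (so v(0) = v(6) = 0); weak form: ∫_0^6 u'v' dx = ∫_0^6 (3*x^2 - 1) v dx for all v ∈ V.

Multiply both sides by a test function v and integrate from 0 to 6:
  ∫_0^6 −u''(x) v(x) dx = ∫_0^6 f(x) v(x) dx.
Integrate the LHS by parts once:
  ∫_0^6 −u'' v dx = −[u'(x) v(x)]_0^6 + ∫_0^6 u'(x) v'(x) dx.
Thus ∫_0^6 u'(x) v'(x) dx = ∫_0^6 f(x) v(x) dx + [u'(x) v(x)]_0^6.
Choose V so that boundary terms are either known or forced to vanish.
u is Dirichlet: u(0) = u(6) = 0. Let V = H^1_0(0, 6); then v(0) = v(6) = 0, and [u' v]_0^6 = 0.
Weak formulation: find u (satisfying any essential BC) such that ∫_0^6 u'(x) v'(x) dx = ∫_0^6 f v dx for all v ∈ V.
Substituting f(x) = 3*x^2 - 1, the right-hand side is ∫_0^6 (3*x^2 - 1) v dx.


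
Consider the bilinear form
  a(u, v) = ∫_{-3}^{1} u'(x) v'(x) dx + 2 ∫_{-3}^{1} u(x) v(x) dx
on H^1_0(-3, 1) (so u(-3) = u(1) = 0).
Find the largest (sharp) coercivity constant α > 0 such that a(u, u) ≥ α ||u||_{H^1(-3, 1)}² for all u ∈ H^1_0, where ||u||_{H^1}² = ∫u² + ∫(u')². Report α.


α = 1

Coercivity of a(·,·) on H^1_0(-3, 1) means a(u, u) ≥ α ||u||_{H^1}² for every u ∈ H^1_0.
The interval has length L = 4, and Poincaré/coercivity depend only on L. Here a(u, u) = ∫(u')² + (2)·∫u².
Here c = 2 ≥ 1, so a(u,u) = ∫(u')² + c∫u² ≥ ∫(u')² + ∫u² = ||u||_{H^1}², i.e. α = 1 works. No larger α is possible: a(u,u) ≥ α||u||_{H^1}² means (1−α)∫(u')² ≥ (α−c)∫u², and for the modes u_n = sin(nπ(x−x₀)/L) (x₀ the left endpoint) one has ∫u_n²/∫(u_n')² = (L/(nπ))² → 0, so a(u_n,u_n)/||u_n||_{H^1}² → 1. Hence the optimal constant is α = 1.
Therefore α = 1.


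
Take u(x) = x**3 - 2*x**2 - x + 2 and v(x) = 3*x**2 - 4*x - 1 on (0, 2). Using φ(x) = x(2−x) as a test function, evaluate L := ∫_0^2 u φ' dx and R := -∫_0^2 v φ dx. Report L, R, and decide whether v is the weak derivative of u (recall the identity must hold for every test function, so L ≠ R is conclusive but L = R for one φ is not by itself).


LHS = 28/15, RHS = 28/15. Yes, v = u' weakly.

u(x) = x**3 - 2*x**2 - x + 2, classical derivative u'(x) = 3*x**2 - 4*x - 1.
φ(x) = x(2−x), so φ'(x) = 2 - 2*x.
Note φ(0) = φ(2) = 0, so the boundary term u·φ vanishes.
LHS = ∫_0^2 u(x) φ'(x) dx = ∫_0^2 (-2*x^4 + 6*x^3 - 2*x^2 - 6*x + 4) dx. Term by term:
  ∫_0^2 -2*x^4 dx = -64/5;  ∫_0^2 6*x^3 dx = 24;  ∫_0^2 -2*x^2 dx = -16/3;
  ∫_0^2 -6*x dx = -12;  ∫_0^2 4 dx = 8.
Sum: -64/5 + 24 − 16/3 − 12 + 8 = 28/15.
So LHS = 28/15.
∫_0^2 v(x) φ(x) dx = ∫_0^2 (-3*x^4 + 10*x^3 - 7*x^2 - 2*x) dx. Term by term:
  ∫_0^2 -3*x^4 dx = -96/5;  ∫_0^2 10*x^3 dx = 40;  ∫_0^2 -7*x^2 dx = -56/3;
  ∫_0^2 -2*x dx = -4.
Sum: -96/5 + 40 − 56/3 − 4 = -28/15.
So RHS = -∫_0^2 v(x) φ(x) dx = 28/15.
LHS = RHS, so the identity holds for this test φ.
Moreover u is smooth here and v(x) = u'(x) = 3*x**2 - 4*x - 1 pointwise, so the identity holds for every test function. Hence v is the weak derivative of u.


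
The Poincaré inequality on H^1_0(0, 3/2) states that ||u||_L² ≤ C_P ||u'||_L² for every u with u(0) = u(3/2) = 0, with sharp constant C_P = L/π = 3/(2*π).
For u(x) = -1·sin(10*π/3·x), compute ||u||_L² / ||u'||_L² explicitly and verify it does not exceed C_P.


||u||_L² / ||u'||_L² = 3/(10*π) < C_P = 3/(2*π).

u(x) = -1·sin(10*π/3·x), so u'(x) = -10*π*cos(10*π*x/3)/3.
Writing u(x) = A·sin(kπx/L) with A = -1 and k = 5, use ∫_0^L sin²(kπx/L) dx = L/2 and ∫_0^L cos²(kπx/L) dx = L/2.
u² = 1·sin²(10*π/3·x) and (u')² = 100*π^2/9·cos²(10*π/3·x), and each of sin², cos² integrates to L/2 = 3/4 over (0, 3/2).
∫_0^3/2 u² dx = 3/4, so ||u||_L² = sqrt(3)/2.
∫_0^3/2 (u')² dx = 25*π^2/3, so ||u'||_L² = 5*sqrt(3)*π/3.
Ratio ||u||_L² / ||u'||_L² = 3/(10*π).
Sharp Poincaré constant on H^1_0(0, 3/2) is C_P = L/π = 3/(2*π), achieved by sin(2*π/3·x).
This is the k = 5 harmonic; the ratio L/(kπ) is strictly less than C_P = L/π, consistent with the sharp inequality ||u||_L² ≤ C_P ||u'||_L².


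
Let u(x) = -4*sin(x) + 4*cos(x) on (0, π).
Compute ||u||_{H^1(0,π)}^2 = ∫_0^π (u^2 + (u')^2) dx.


||u||_{H^1(0,π)}^2 = 32*π

u'(x) = -4*sin(x) - 4*cos(x).
Expand u² and (u')² and integrate term by term on (0, π), using: for integers n ≥ 1, ∫_0^π sin²(nx) dx = ∫_0^π cos²(nx) dx = π/2; for n ≠ n', ∫_0^π sin(nx)sin(n'x) dx = ∫_0^π cos(nx)cos(n'x) dx = 0; and by product-to-sum, ∫_0^π sin(nx)cos(n'x) dx = ½∫_0^π [sin((n+n')x) + sin((n−n')x)] dx, which is 0 when n+n' is even and 2n/(n²−n'²) when n+n' is odd (it need not vanish on (0, π)).
  u² squared terms: (-4)²·∫sin(x)² dx = 16·π/2 = 8*π;  (4)²·∫cos(x)² dx = 16·π/2 = 8*π.
  u² cross terms: 2·(-4)·(4)·∫sin(x)·cos(x) dx = -32·(0) = 0.
  So ∫_0^π u² dx = 8*π + 8*π + 0 = 16*π.
  (u')² squared terms: (-4)²·∫cos(x)² dx = 16·π/2 = 8*π;  (-4)²·∫sin(x)² dx = 16·π/2 = 8*π.
  (u')² cross terms: 2·(-4)·(-4)·∫cos(x)·sin(x) dx = 32·(0) = 0.
  So ∫_0^π (u')² dx = 8*π + 8*π + 0 = 16*π.
||u||_{H^1}^2 = (16*π) + (16*π) = 32*π.


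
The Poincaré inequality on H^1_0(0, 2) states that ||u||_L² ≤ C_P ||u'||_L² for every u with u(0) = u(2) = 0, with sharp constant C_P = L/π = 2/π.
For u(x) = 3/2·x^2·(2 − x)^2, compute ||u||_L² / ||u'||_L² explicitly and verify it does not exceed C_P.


||u||_L² / ||u'||_L² = sqrt(3)/3 < C_P = 2/π.

u(x) = 3/2·x^2·(2 − x)^2, so u'(x) = 6*x*(x - 2)*(x - 1).
u(x) = 3/2·x^2·(2 − x)^2 vanishes at x = 0 and x = 2, so u ∈ H^1_0(0, 2). Differentiate via the product rule and integrate the resulting polynomials term by term.
  ∫_0^2 u² dx = ∫_0^2 (9*x^8/4 - 18*x^7 + 54*x^6 - 72*x^5 + 36*x^4) dx. Term by term:
    ∫_0^2 9*x^8/4 dx = 128;  ∫_0^2 -18*x^7 dx = -576;  ∫_0^2 54*x^6 dx = 6912/7;
    ∫_0^2 -72*x^5 dx = -768;  ∫_0^2 36*x^4 dx = 1152/5.
  Sum: 128 − 576 + 6912/7 − 768 + 1152/5 = 64/35.
  ∫_0^2 (u')² dx = ∫_0^2 (36*x^6 - 216*x^5 + 468*x^4 - 432*x^3 + 144*x^2) dx. Term by term:
    ∫_0^2 36*x^6 dx = 4608/7;  ∫_0^2 -216*x^5 dx = -2304;  ∫_0^2 468*x^4 dx = 14976/5;
    ∫_0^2 -432*x^3 dx = -1728;  ∫_0^2 144*x^2 dx = 384.
  Sum: 4608/7 − 2304 + 14976/5 − 1728 + 384 = 192/35.
∫_0^2 u² dx = 64/35, so ||u||_L² = 8*sqrt(35)/35.
∫_0^2 (u')² dx = 192/35, so ||u'||_L² = 8*sqrt(105)/35.
Ratio ||u||_L² / ||u'||_L² = sqrt(3)/3.
Sharp Poincaré constant on H^1_0(0, 2) is C_P = L/π = 2/π, achieved by sin(π/2·x).
A polynomial bump cannot attain the sharp Poincaré constant (only the first sine eigenfunction does), so the ratio is strictly less than C_P, consistent with ||u||_L² ≤ C_P ||u'||_L².


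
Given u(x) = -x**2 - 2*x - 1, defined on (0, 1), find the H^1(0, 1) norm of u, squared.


||u||_{H^1}^2 = 233/15

The H^1 norm (squared) on an interval (0, L) is
  ||u||_{H^1}^2 = ∫_0^L u(x)^2 dx + ∫_0^L u'(x)^2 dx.
Compute u'(x) = -2*x - 2.
Then u(x)^2 = x**4 + 4*x**3 + 6*x**2 + 4*x + 1 and u'(x)^2 = 4*x**2 + 8*x + 4.
Integrate each monomial from 0 to 1 using ∫_0^1 c·x^n dx = c·1^(n+1)/(n+1):
  ∫_0^1 u(x)^2 dx = ∫_0^1 (x^4 + 4*x^3 + 6*x^2 + 4*x + 1) dx. Term by term:
    ∫_0^1 x^4 dx = 1/5;  ∫_0^1 4*x^3 dx = 1;  ∫_0^1 6*x^2 dx = 2;
    ∫_0^1 4*x dx = 2;  ∫_0^1 1 dx = 1.
  Sum: 1/5 + 1 + 2 + 2 + 1 = 31/5.
  ∫_0^1 u'(x)^2 dx = ∫_0^1 (4*x^2 + 8*x + 4) dx. Term by term:
    ∫_0^1 4*x^2 dx = 4/3;  ∫_0^1 8*x dx = 4;  ∫_0^1 4 dx = 4.
  Sum: 4/3 + 4 + 4 = 28/3.
Adding: ||u||_{H^1}^2 = 31/5 + 28/3 = 233/15.


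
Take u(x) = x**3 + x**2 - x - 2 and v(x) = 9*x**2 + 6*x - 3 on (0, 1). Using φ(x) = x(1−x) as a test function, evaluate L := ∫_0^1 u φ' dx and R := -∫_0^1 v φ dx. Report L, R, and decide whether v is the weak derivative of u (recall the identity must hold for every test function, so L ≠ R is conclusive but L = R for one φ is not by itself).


LHS = -3/20, RHS = -9/20. No, v is not the weak derivative of u.

u(x) = x**3 + x**2 - x - 2, classical derivative u'(x) = 3*x**2 + 2*x - 1.
φ(x) = x(1−x), so φ'(x) = 1 - 2*x.
Note φ(0) = φ(1) = 0, so the boundary term u·φ vanishes.
LHS = ∫_0^1 u(x) φ'(x) dx = ∫_0^1 (-2*x^4 - x^3 + 3*x^2 + 3*x - 2) dx. Term by term:
  ∫_0^1 -2*x^4 dx = -2/5;  ∫_0^1 -x^3 dx = -1/4;  ∫_0^1 3*x^2 dx = 1;
  ∫_0^1 3*x dx = 3/2;  ∫_0^1 -2 dx = -2.
Sum: -2/5 − 1/4 + 1 + 3/2 − 2 = -3/20.
So LHS = -3/20.
∫_0^1 v(x) φ(x) dx = ∫_0^1 (-9*x^4 + 3*x^3 + 9*x^2 - 3*x) dx. Term by term:
  ∫_0^1 -9*x^4 dx = -9/5;  ∫_0^1 3*x^3 dx = 3/4;  ∫_0^1 9*x^2 dx = 3;
  ∫_0^1 -3*x dx = -3/2.
Sum: -9/5 + 3/4 + 3 − 3/2 = 9/20.
So RHS = -∫_0^1 v(x) φ(x) dx = -9/20.
LHS − RHS = 3/10 ≠ 0, so the identity fails.
(For a valid weak derivative the identity must hold for EVERY test function, in particular this one. The failure shows v is NOT the weak derivative of u.)
Correct weak derivative would be u'(x) = 3*x**2 + 2*x - 1.


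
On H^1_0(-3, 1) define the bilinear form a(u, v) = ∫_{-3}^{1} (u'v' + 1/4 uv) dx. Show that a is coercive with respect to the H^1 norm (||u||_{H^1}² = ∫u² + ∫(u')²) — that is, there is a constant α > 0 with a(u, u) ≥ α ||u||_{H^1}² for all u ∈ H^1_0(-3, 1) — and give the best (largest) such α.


α = (4 + π^2)/(π^2 + 16)

Coercivity of a(·,·) on H^1_0(-3, 1) means a(u, u) ≥ α ||u||_{H^1}² for every u ∈ H^1_0.
The interval has length L = 4, and Poincaré/coercivity depend only on L. Here a(u, u) = ∫(u')² + (1/4)·∫u².
Here 0 < c = 1/4 < 1. The condition a(u,u) ≥ α||u||_{H^1}² reads (1−α)∫(u')² ≥ (α−c)∫u². Any admissible α is ≤ 1 (rapidly oscillating u have ∫u²/∫(u')² → 0), and α = 1 would force 0 ≥ (1−c)∫u², impossible since c < 1; so 1−α > 0. By the sharp Poincaré inequality on H^1_0 of an interval of length L, ∫(u')² ≥ (π/L)²∫u² with equality for the first sine mode sin(π(x−x₀)/L) (x₀ the left endpoint), so the inequality holds for all u iff (1−α)(π/L)² ≥ α − c, i.e. α ≤ ((π/L)² + c)/((π/L)² + 1) = (1 + c(L/π)²)/(1 + (L/π)²). With (π/L)² = π^2/16 and c = 1/4, the largest admissible constant is α = ((π/L)² + c)/((π/L)² + 1).
Simplifying, α = (4 + π^2)/(π^2 + 16).


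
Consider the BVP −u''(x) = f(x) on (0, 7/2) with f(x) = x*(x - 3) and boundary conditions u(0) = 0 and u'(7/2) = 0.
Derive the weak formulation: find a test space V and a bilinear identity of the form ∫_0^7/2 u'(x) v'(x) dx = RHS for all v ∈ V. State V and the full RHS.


V = {v ∈ H^1(0, 7/2) : v(0) = 0} (test functions vanish at x = 0 where u is specified); weak form: ∫_0^7/2 u'v' dx = ∫_0^7/2 (x*(x - 3)) v dx for all v ∈ V.

Multiply both sides by a test function v and integrate from 0 to 7/2:
  ∫_0^7/2 −u''(x) v(x) dx = ∫_0^7/2 f(x) v(x) dx.
Integrate the LHS by parts once:
  ∫_0^7/2 −u'' v dx = −[u'(x) v(x)]_0^7/2 + ∫_0^7/2 u'(x) v'(x) dx.
Thus ∫_0^7/2 u'(x) v'(x) dx = ∫_0^7/2 f(x) v(x) dx + [u'(x) v(x)]_0^7/2.
Choose V so that boundary terms are either known or forced to vanish.
Mixed BC: u(0) = 0 (Dirichlet) and u'(7/2) = 0 (Neumann). Define V = {v ∈ H^1(0, 7/2) : v(0) = 0}. Then [u' v]_0^7/2 = u'(7/2)·v(7/2) − u'(0)·0 = 0.
Weak formulation: find u (satisfying any essential BC) such that ∫_0^7/2 u'(x) v'(x) dx = ∫_0^7/2 f v dx for all v ∈ V (Dirichlet at 0 absorbed into V; the Neumann datum at x = 7/2 is zero, so no boundary term remains).
Substituting f(x) = x*(x - 3), the right-hand side is ∫_0^7/2 (x*(x - 3)) v dx.


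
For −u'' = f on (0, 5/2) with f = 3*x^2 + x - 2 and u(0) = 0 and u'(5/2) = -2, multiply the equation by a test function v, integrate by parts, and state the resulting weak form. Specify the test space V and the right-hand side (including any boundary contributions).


V = {v ∈ H^1(0, 5/2) : v(0) = 0} (test functions vanish at x = 0 where u is specified); weak form: ∫_0^5/2 u'v' dx = ∫_0^5/2 (3*x^2 + x - 2) v dx − 2·v(5/2) for all v ∈ V.

Multiply both sides by a test function v and integrate from 0 to 5/2:
  ∫_0^5/2 −u''(x) v(x) dx = ∫_0^5/2 f(x) v(x) dx.
Integrate the LHS by parts once:
  ∫_0^5/2 −u'' v dx = −[u'(x) v(x)]_0^5/2 + ∫_0^5/2 u'(x) v'(x) dx.
Thus ∫_0^5/2 u'(x) v'(x) dx = ∫_0^5/2 f(x) v(x) dx + [u'(x) v(x)]_0^5/2.
Choose V so that boundary terms are either known or forced to vanish.
Mixed BC: u(0) = 0 (Dirichlet) and u'(5/2) = -2 (Neumann). Define V = {v ∈ H^1(0, 5/2) : v(0) = 0}. Then [u' v]_0^5/2 = u'(5/2)·v(5/2) − u'(0)·0 = − 2·v(5/2).
Weak formulation: find u (satisfying any essential BC) such that ∫_0^5/2 u'(x) v'(x) dx = ∫_0^5/2 f v dx − 2·v(5/2) for all v ∈ V (Dirichlet at 0 absorbed into V; Neumann datum at x = 5/2 contributes the boundary term).
Substituting f(x) = 3*x^2 + x - 2, the right-hand side is ∫_0^5/2 (3*x^2 + x - 2) v dx − 2·v(5/2).


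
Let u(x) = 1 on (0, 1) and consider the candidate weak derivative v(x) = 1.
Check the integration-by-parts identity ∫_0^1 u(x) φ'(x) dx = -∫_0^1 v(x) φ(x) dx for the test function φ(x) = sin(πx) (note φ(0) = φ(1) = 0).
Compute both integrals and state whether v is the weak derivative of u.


LHS = 0, RHS = -2/π. No, v is not the weak derivative of u.

u(x) = 1, classical derivative u'(x) = 0.
φ(x) = sin(πx), so φ'(x) = π*cos(π*x).
Note φ(0) = φ(1) = 0, so the boundary term u·φ vanishes.
LHS = ∫_0^1 u(x) φ'(x) dx = ∫_0^1 (π*cos(π*x)) dx. Term by term:
  ∫_0^1 π*cos(π*x) dx = 0.
So LHS = 0.
∫_0^1 v(x) φ(x) dx = ∫_0^1 (sin(π*x)) dx. Term by term:
  ∫_0^1 sin(π*x) dx = 2/π.
So RHS = -∫_0^1 v(x) φ(x) dx = -2/π.
LHS − RHS = 2/π ≠ 0, so the identity fails.
(For a valid weak derivative the identity must hold for EVERY test function, in particular this one. The failure shows v is NOT the weak derivative of u.)
Correct weak derivative would be u'(x) = 0.


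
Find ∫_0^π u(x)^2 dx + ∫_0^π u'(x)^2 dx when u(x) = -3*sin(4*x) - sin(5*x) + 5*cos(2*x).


||u||_{H^1(0,π)}^2 = -500/21 + 152*π

u'(x) = -10*sin(2*x) - 12*cos(4*x) - 5*cos(5*x).
Expand u² and (u')² and integrate term by term on (0, π), using: for integers n ≥ 1, ∫_0^π sin²(nx) dx = ∫_0^π cos²(nx) dx = π/2; for n ≠ n', ∫_0^π sin(nx)sin(n'x) dx = ∫_0^π cos(nx)cos(n'x) dx = 0; and by product-to-sum, ∫_0^π sin(nx)cos(n'x) dx = ½∫_0^π [sin((n+n')x) + sin((n−n')x)] dx, which is 0 when n+n' is even and 2n/(n²−n'²) when n+n' is odd (it need not vanish on (0, π)).
  u² squared terms: (-1)²·∫sin(5x)² dx = 1·π/2 = π/2;  (-3)²·∫sin(4x)² dx = 9·π/2 = 9*π/2;  (5)²·∫cos(2x)² dx = 25·π/2 = 25*π/2.
  u² cross terms: 2·(-1)·(-3)·∫sin(5x)·sin(4x) dx = 6·(0) = 0;  2·(-1)·(5)·∫sin(5x)·cos(2x) dx = -10·(10/21) = -100/21;  2·(-3)·(5)·∫sin(4x)·cos(2x) dx = -30·(0) = 0.
  So ∫_0^π u² dx = π/2 + 9*π/2 + 25*π/2 + 0 − 100/21 + 0 = -100/21 + 35*π/2.
  (u')² squared terms: (-12)²·∫cos(4x)² dx = 144·π/2 = 72*π;  (-10)²·∫sin(2x)² dx = 100·π/2 = 50*π;  (-5)²·∫cos(5x)² dx = 25·π/2 = 25*π/2.
  (u')² cross terms: 2·(-12)·(-10)·∫cos(4x)·sin(2x) dx = 240·(0) = 0;  2·(-12)·(-5)·∫cos(4x)·cos(5x) dx = 120·(0) = 0;  2·(-10)·(-5)·∫sin(2x)·cos(5x) dx = 100·(-4/21) = -400/21.
  So ∫_0^π (u')² dx = 72*π + 50*π + 25*π/2 + 0 + 0 − 400/21 = -400/21 + 269*π/2.
||u||_{H^1}^2 = (-100/21 + 35*π/2) + (-400/21 + 269*π/2) = -500/21 + 152*π.


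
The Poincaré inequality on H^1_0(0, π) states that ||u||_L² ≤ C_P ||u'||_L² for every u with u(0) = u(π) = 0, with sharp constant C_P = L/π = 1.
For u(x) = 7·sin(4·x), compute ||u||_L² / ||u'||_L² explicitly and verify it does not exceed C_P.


||u||_L² / ||u'||_L² = 1/4 < C_P = 1.

u(x) = 7·sin(4·x), so u'(x) = 28*cos(4*x).
Writing u(x) = A·sin(kπx/L) with A = 7 and k = 4, use ∫_0^L sin²(kπx/L) dx = L/2 and ∫_0^L cos²(kπx/L) dx = L/2.
u² = 49·sin²(4·x) and (u')² = 784·cos²(4·x), and each of sin², cos² integrates to L/2 = π/2 over (0, π).
∫_0^π u² dx = 49*π/2, so ||u||_L² = 7*sqrt(2)*sqrt(π)/2.
∫_0^π (u')² dx = 392*π, so ||u'||_L² = 14*sqrt(2)*sqrt(π).
Ratio ||u||_L² / ||u'||_L² = 1/4.
Sharp Poincaré constant on H^1_0(0, π) is C_P = L/π = 1, achieved by sin(x).
This is the k = 4 harmonic; the ratio L/(kπ) is strictly less than C_P = L/π, consistent with the sharp inequality ||u||_L² ≤ C_P ||u'||_L².


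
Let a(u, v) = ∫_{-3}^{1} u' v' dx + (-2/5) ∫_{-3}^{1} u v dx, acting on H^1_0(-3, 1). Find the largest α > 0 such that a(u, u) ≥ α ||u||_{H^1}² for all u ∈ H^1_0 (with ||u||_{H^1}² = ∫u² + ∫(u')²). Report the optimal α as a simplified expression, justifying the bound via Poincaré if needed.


α = (-32/5 + π^2)/(π^2 + 16)

Coercivity of a(·,·) on H^1_0(-3, 1) means a(u, u) ≥ α ||u||_{H^1}² for every u ∈ H^1_0.
The interval has length L = 4, and Poincaré/coercivity depend only on L. Here a(u, u) = ∫(u')² + (-2/5)·∫u².
Here c = -2/5 < 0 with |c| < (π/L)² = π^2/16, so coercivity still holds. The condition a(u,u) ≥ α||u||_{H^1}² reads (1−α)∫(u')² ≥ (α−c)∫u². Any admissible α is ≤ 1 (rapidly oscillating u have ∫u²/∫(u')² → 0), and α = 1 would force 0 ≥ (1−c)∫u², impossible since c < 1; so 1−α > 0. By the sharp Poincaré inequality on H^1_0 of an interval of length L, ∫(u')² ≥ (π/L)²∫u² with equality for the first sine mode sin(π(x−x₀)/L) (x₀ the left endpoint), so the inequality holds for all u iff (1−α)(π/L)² ≥ α − c, i.e. α ≤ ((π/L)² + c)/((π/L)² + 1) = (1 + c(L/π)²)/(1 + (L/π)²). (Direct route, valid since c ≤ 0: Poincaré gives c∫u² ≥ c(L/π)²∫(u')², so a(u,u) ≥ (1 + c(L/π)²)∫(u')², while ||u||_{H^1}² ≤ (1 + (L/π)²)∫(u')²; dividing yields the same α.) With (π/L)² = π^2/16 and c = -2/5, the largest admissible constant is α = ((π/L)² + c)/((π/L)² + 1).
Simplifying, α = (-32/5 + π^2)/(π^2 + 16).


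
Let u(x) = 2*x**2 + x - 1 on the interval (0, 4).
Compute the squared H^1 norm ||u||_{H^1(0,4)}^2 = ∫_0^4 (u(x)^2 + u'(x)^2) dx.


||u||_{H^1}^2 = 21128/15

The H^1 norm (squared) on an interval (0, L) is
  ||u||_{H^1}^2 = ∫_0^L u(x)^2 dx + ∫_0^L u'(x)^2 dx.
Compute u'(x) = 4*x + 1.
Then u(x)^2 = 4*x**4 + 4*x**3 - 3*x**2 - 2*x + 1 and u'(x)^2 = 16*x**2 + 8*x + 1.
Integrate each monomial from 0 to 4 using ∫_0^4 c·x^n dx = c·4^(n+1)/(n+1):
  ∫_0^4 u(x)^2 dx = ∫_0^4 (4*x^4 + 4*x^3 - 3*x^2 - 2*x + 1) dx. Term by term:
    ∫_0^4 4*x^4 dx = 4096/5;  ∫_0^4 4*x^3 dx = 256;  ∫_0^4 -3*x^2 dx = -64;
    ∫_0^4 -2*x dx = -16;  ∫_0^4 1 dx = 4.
  Sum: 4096/5 + 256 − 64 − 16 + 4 = 4996/5.
  ∫_0^4 u'(x)^2 dx = ∫_0^4 (16*x^2 + 8*x + 1) dx. Term by term:
    ∫_0^4 16*x^2 dx = 1024/3;  ∫_0^4 8*x dx = 64;  ∫_0^4 1 dx = 4.
  Sum: 1024/3 + 64 + 4 = 1228/3.
Adding: ||u||_{H^1}^2 = 4996/5 + 1228/3 = 21128/15.


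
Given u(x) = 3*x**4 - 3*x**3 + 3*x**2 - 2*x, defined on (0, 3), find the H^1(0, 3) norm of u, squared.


||u||_{H^1}^2 = 5263809/140

The H^1 norm (squared) on an interval (0, L) is
  ||u||_{H^1}^2 = ∫_0^L u(x)^2 dx + ∫_0^L u'(x)^2 dx.
Compute u'(x) = 12*x**3 - 9*x**2 + 6*x - 2.
Then u(x)^2 = 9*x**8 - 18*x**7 + 27*x**6 - 30*x**5 + 21*x**4 - 12*x**3 + 4*x**2 and u'(x)^2 = 144*x**6 - 216*x**5 + 225*x**4 - 156*x**3 + 72*x**2 - 24*x + 4.
Integrate each monomial from 0 to 3 using ∫_0^3 c·x^n dx = c·3^(n+1)/(n+1):
  ∫_0^3 u(x)^2 dx = ∫_0^3 (9*x^8 - 18*x^7 + 27*x^6 - 30*x^5 + 21*x^4 - 12*x^3 + 4*x^2) dx. Term by term:
    ∫_0^3 9*x^8 dx = 19683;  ∫_0^3 -18*x^7 dx = -59049/4;  ∫_0^3 27*x^6 dx = 59049/7;
    ∫_0^3 -30*x^5 dx = -3645;  ∫_0^3 21*x^4 dx = 5103/5;  ∫_0^3 -12*x^3 dx = -243;
    ∫_0^3 4*x^2 dx = 36.
  Sum: 19683 − 59049/4 + 59049/7 − 3645 + 5103/5 − 243 + 36 = 1473489/140.
  ∫_0^3 u'(x)^2 dx = ∫_0^3 (144*x^6 - 216*x^5 + 225*x^4 - 156*x^3 + 72*x^2 - 24*x + 4) dx. Term by term:
    ∫_0^3 144*x^6 dx = 314928/7;  ∫_0^3 -216*x^5 dx = -26244;  ∫_0^3 225*x^4 dx = 10935;
    ∫_0^3 -156*x^3 dx = -3159;  ∫_0^3 72*x^2 dx = 648;  ∫_0^3 -24*x dx = -108;
    ∫_0^3 4 dx = 12.
  Sum: 314928/7 − 26244 + 10935 − 3159 + 648 − 108 + 12 = 189516/7.
Adding: ||u||_{H^1}^2 = 1473489/140 + 189516/7 = 5263809/140.


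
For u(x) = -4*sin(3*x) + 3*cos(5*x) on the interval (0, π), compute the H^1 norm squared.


||u||_{H^1(0,π)}^2 = 197*π

u'(x) = -15*sin(5*x) - 12*cos(3*x).
Expand u² and (u')² and integrate term by term on (0, π), using: for integers n ≥ 1, ∫_0^π sin²(nx) dx = ∫_0^π cos²(nx) dx = π/2; for n ≠ n', ∫_0^π sin(nx)sin(n'x) dx = ∫_0^π cos(nx)cos(n'x) dx = 0; and by product-to-sum, ∫_0^π sin(nx)cos(n'x) dx = ½∫_0^π [sin((n+n')x) + sin((n−n')x)] dx, which is 0 when n+n' is even and 2n/(n²−n'²) when n+n' is odd (it need not vanish on (0, π)).
  u² squared terms: (-4)²·∫sin(3x)² dx = 16·π/2 = 8*π;  (3)²·∫cos(5x)² dx = 9·π/2 = 9*π/2.
  u² cross terms: 2·(-4)·(3)·∫sin(3x)·cos(5x) dx = -24·(0) = 0.
  So ∫_0^π u² dx = 8*π + 9*π/2 + 0 = 25*π/2.
  (u')² squared terms: (-15)²·∫sin(5x)² dx = 225·π/2 = 225*π/2;  (-12)²·∫cos(3x)² dx = 144·π/2 = 72*π.
  (u')² cross terms: 2·(-15)·(-12)·∫sin(5x)·cos(3x) dx = 360·(0) = 0.
  So ∫_0^π (u')² dx = 225*π/2 + 72*π + 0 = 369*π/2.
||u||_{H^1}^2 = (25*π/2) + (369*π/2) = 197*π.


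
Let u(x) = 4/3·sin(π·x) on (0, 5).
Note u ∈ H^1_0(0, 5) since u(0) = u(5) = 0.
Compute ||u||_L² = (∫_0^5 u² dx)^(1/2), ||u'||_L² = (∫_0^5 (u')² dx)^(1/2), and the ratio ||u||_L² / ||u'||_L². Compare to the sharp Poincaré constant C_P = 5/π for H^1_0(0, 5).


||u||_L² / ||u'||_L² = 1/π < C_P = 5/π.

u(x) = 4/3·sin(π·x), so u'(x) = 4*π*cos(π*x)/3.
Writing u(x) = A·sin(kπx/L) with A = 4/3 and k = 5, use ∫_0^L sin²(kπx/L) dx = L/2 and ∫_0^L cos²(kπx/L) dx = L/2.
u² = 16/9·sin²(π·x) and (u')² = 16*π^2/9·cos²(π·x), and each of sin², cos² integrates to L/2 = 5/2 over (0, 5).
∫_0^5 u² dx = 40/9, so ||u||_L² = 2*sqrt(10)/3.
∫_0^5 (u')² dx = 40*π^2/9, so ||u'||_L² = 2*sqrt(10)*π/3.
Ratio ||u||_L² / ||u'||_L² = 1/π.
Sharp Poincaré constant on H^1_0(0, 5) is C_P = L/π = 5/π, achieved by sin(π/5·x).
This is the k = 5 harmonic; the ratio L/(kπ) is strictly less than C_P = L/π, consistent with the sharp inequality ||u||_L² ≤ C_P ||u'||_L².


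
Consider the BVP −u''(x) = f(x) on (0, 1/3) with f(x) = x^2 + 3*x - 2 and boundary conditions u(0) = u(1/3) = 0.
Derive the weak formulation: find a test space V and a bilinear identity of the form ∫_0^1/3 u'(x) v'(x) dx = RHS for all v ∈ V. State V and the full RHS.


V = H^1_0(0, 1/3) (so v(0) = v(1/3) = 0); weak form: ∫_0^1/3 u'v' dx = ∫_0^1/3 (x^2 + 3*x - 2) v dx for all v ∈ V.

Multiply both sides by a test function v and integrate from 0 to 1/3:
  ∫_0^1/3 −u''(x) v(x) dx = ∫_0^1/3 f(x) v(x) dx.
Integrate the LHS by parts once:
  ∫_0^1/3 −u'' v dx = −[u'(x) v(x)]_0^1/3 + ∫_0^1/3 u'(x) v'(x) dx.
Thus ∫_0^1/3 u'(x) v'(x) dx = ∫_0^1/3 f(x) v(x) dx + [u'(x) v(x)]_0^1/3.
Choose V so that boundary terms are either known or forced to vanish.
u is Dirichlet: u(0) = u(1/3) = 0. Let V = H^1_0(0, 1/3); then v(0) = v(1/3) = 0, and [u' v]_0^1/3 = 0.
Weak formulation: find u (satisfying any essential BC) such that ∫_0^1/3 u'(x) v'(x) dx = ∫_0^1/3 f v dx for all v ∈ V.
Substituting f(x) = x^2 + 3*x - 2, the right-hand side is ∫_0^1/3 (x^2 + 3*x - 2) v dx.


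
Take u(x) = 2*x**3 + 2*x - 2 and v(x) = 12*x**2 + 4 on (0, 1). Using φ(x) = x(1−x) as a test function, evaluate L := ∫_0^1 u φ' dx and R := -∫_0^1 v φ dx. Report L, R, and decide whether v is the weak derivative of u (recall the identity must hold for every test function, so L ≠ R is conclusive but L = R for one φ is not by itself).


LHS = -19/30, RHS = -19/15. No, v is not the weak derivative of u.

u(x) = 2*x**3 + 2*x - 2, classical derivative u'(x) = 6*x**2 + 2.
φ(x) = x(1−x), so φ'(x) = 1 - 2*x.
Note φ(0) = φ(1) = 0, so the boundary term u·φ vanishes.
LHS = ∫_0^1 u(x) φ'(x) dx = ∫_0^1 (-4*x^4 + 2*x^3 - 4*x^2 + 6*x - 2) dx. Term by term:
  ∫_0^1 -4*x^4 dx = -4/5;  ∫_0^1 2*x^3 dx = 1/2;  ∫_0^1 -4*x^2 dx = -4/3;
  ∫_0^1 6*x dx = 3;  ∫_0^1 -2 dx = -2.
Sum: -4/5 + 1/2 − 4/3 + 3 − 2 = -19/30.
So LHS = -19/30.
∫_0^1 v(x) φ(x) dx = ∫_0^1 (-12*x^4 + 12*x^3 - 4*x^2 + 4*x) dx. Term by term:
  ∫_0^1 -12*x^4 dx = -12/5;  ∫_0^1 12*x^3 dx = 3;  ∫_0^1 -4*x^2 dx = -4/3;
  ∫_0^1 4*x dx = 2.
Sum: -12/5 + 3 − 4/3 + 2 = 19/15.
So RHS = -∫_0^1 v(x) φ(x) dx = -19/15.
LHS − RHS = 19/30 ≠ 0, so the identity fails.
(For a valid weak derivative the identity must hold for EVERY test function, in particular this one. The failure shows v is NOT the weak derivative of u.)
Correct weak derivative would be u'(x) = 6*x**2 + 2.


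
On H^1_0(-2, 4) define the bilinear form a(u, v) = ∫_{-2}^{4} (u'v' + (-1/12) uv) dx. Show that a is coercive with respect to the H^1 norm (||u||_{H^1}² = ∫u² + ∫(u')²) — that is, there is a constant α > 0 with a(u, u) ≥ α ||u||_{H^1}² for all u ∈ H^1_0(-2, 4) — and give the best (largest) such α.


α = (-3 + π^2)/(π^2 + 36)

Coercivity of a(·,·) on H^1_0(-2, 4) means a(u, u) ≥ α ||u||_{H^1}² for every u ∈ H^1_0.
The interval has length L = 6, and Poincaré/coercivity depend only on L. Here a(u, u) = ∫(u')² + (-1/12)·∫u².
Here c = -1/12 < 0 with |c| < (π/L)² = π^2/36, so coercivity still holds. The condition a(u,u) ≥ α||u||_{H^1}² reads (1−α)∫(u')² ≥ (α−c)∫u². Any admissible α is ≤ 1 (rapidly oscillating u have ∫u²/∫(u')² → 0), and α = 1 would force 0 ≥ (1−c)∫u², impossible since c < 1; so 1−α > 0. By the sharp Poincaré inequality on H^1_0 of an interval of length L, ∫(u')² ≥ (π/L)²∫u² with equality for the first sine mode sin(π(x−x₀)/L) (x₀ the left endpoint), so the inequality holds for all u iff (1−α)(π/L)² ≥ α − c, i.e. α ≤ ((π/L)² + c)/((π/L)² + 1) = (1 + c(L/π)²)/(1 + (L/π)²). (Direct route, valid since c ≤ 0: Poincaré gives c∫u² ≥ c(L/π)²∫(u')², so a(u,u) ≥ (1 + c(L/π)²)∫(u')², while ||u||_{H^1}² ≤ (1 + (L/π)²)∫(u')²; dividing yields the same α.) With (π/L)² = π^2/36 and c = -1/12, the largest admissible constant is α = ((π/L)² + c)/((π/L)² + 1).
Simplifying, α = (-3 + π^2)/(π^2 + 36).


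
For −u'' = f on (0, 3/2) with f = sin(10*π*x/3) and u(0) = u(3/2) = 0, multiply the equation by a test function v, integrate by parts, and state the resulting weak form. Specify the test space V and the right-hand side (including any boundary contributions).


V = H^1_0(0, 3/2) (so v(0) = v(3/2) = 0); weak form: ∫_0^3/2 u'v' dx = ∫_0^3/2 (sin(10*π*x/3)) v dx for all v ∈ V.

Multiply both sides by a test function v and integrate from 0 to 3/2:
  ∫_0^3/2 −u''(x) v(x) dx = ∫_0^3/2 f(x) v(x) dx.
Integrate the LHS by parts once:
  ∫_0^3/2 −u'' v dx = −[u'(x) v(x)]_0^3/2 + ∫_0^3/2 u'(x) v'(x) dx.
Thus ∫_0^3/2 u'(x) v'(x) dx = ∫_0^3/2 f(x) v(x) dx + [u'(x) v(x)]_0^3/2.
Choose V so that boundary terms are either known or forced to vanish.
u is Dirichlet: u(0) = u(3/2) = 0. Let V = H^1_0(0, 3/2); then v(0) = v(3/2) = 0, and [u' v]_0^3/2 = 0.
Weak formulation: find u (satisfying any essential BC) such that ∫_0^3/2 u'(x) v'(x) dx = ∫_0^3/2 f v dx for all v ∈ V.
Substituting f(x) = sin(10*π*x/3), the right-hand side is ∫_0^3/2 (sin(10*π*x/3)) v dx.
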